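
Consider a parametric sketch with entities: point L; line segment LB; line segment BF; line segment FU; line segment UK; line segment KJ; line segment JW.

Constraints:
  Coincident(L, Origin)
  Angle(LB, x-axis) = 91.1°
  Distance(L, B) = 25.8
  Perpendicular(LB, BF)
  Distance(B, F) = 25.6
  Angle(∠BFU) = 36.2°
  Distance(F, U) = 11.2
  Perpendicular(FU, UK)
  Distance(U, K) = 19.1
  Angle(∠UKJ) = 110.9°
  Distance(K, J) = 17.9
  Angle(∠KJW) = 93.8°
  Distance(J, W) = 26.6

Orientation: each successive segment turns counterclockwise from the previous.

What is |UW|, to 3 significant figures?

27.9

L is at the origin; LB runs at 91.1° with length 25.8, so B = (-0.495, 25.8). The perpendicularity gives BF at right angles to LB, so BF runs at -179°; with |BF| = 25.6, F = (-26.1, 25.3). ∠BFU = 36.2° gives FU at -35.1° from the x-axis; with |FU| = 11.2, U = (-16.9, 18.9). FU is perpendicular to UK, so UK runs at 54.9°; with |UK| = 19.1, K = (-5.94, 34.5). ∠UKJ = 110.9° gives KJ at 124° from the x-axis; with |KJ| = 17.9, J = (-16.0, 49.3). ∠KJW = 93.8° gives JW at -150° from the x-axis; with |JW| = 26.6, W = (-38.9, 35.9). Then |UW| = |W − U| = 27.9.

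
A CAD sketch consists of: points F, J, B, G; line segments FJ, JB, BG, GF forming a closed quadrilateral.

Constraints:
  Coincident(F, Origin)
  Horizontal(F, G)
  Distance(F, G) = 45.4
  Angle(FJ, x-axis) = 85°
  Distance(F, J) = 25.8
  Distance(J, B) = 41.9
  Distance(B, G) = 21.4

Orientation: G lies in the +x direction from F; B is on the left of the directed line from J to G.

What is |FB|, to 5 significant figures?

48.836

Checks: |JB| = 41.90 ✓; |BG| = 21.40 ✓.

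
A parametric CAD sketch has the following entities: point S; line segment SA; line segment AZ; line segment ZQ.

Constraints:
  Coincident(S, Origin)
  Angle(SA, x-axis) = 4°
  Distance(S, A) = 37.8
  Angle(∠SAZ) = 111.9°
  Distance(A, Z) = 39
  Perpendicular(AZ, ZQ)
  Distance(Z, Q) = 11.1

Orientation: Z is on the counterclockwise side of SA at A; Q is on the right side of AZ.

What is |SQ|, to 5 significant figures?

70.366

∠SAZ = 111.9°, so AZ runs at 4.0° + (180° − 111.9°) = 72.100° from the x-axis; with |AZ| = 39.0, Z = A + 39.0·(cos 72.100°, sin 72.100°) = (49.695, 39.749). AZ ⟂ ZQ; with |ZQ| = 11.1 on the right of AZ, Q = Z + 11.1·(0.95159, -0.30736) = (60.258, 36.337). Then |SQ| = |Q − S| = 70.366.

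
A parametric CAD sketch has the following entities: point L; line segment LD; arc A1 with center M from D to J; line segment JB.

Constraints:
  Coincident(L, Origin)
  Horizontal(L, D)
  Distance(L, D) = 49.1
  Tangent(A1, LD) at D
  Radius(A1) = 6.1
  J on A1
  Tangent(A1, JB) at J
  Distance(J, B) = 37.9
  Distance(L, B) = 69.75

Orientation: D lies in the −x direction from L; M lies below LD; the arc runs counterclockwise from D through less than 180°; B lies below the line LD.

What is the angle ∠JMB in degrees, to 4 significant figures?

80.86°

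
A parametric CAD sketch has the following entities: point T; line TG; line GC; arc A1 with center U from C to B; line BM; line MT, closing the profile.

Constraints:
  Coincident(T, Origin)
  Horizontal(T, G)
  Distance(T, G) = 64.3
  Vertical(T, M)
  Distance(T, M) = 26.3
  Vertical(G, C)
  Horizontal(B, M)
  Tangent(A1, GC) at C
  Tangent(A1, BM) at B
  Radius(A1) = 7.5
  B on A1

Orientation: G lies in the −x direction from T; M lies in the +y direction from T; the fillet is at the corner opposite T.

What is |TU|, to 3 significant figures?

59.8

T is at the origin; TG is horizontal with |TG| = 64.3 and G on the −x side, so G = (-64.3, 0.00). T and M share the same x with |TM| = 26.3 and M on the +y side, so M = (0.00, 26.3). The virtual corner opposite T is at (-64.3, 26.3). Since A1 is tangent to GC there, UC ⟂ GC and tangency of A1 to BM means the radius UB is perpendicular to BM, with radius 7.5, so the center U sits 7.5 in from both sides at U = (-56.8, 18.8). Then |TU| = |U − T| = 59.8.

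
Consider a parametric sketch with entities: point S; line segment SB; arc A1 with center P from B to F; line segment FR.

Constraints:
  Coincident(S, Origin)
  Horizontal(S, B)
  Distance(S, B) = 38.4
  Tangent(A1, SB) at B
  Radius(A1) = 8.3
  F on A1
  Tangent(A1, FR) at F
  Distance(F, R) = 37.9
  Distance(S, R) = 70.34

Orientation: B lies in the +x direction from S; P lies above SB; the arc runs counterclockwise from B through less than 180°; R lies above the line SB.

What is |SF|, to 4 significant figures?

46.88

S is at the origin; SB is horizontal with |SB| = 38.4 and B on the +x side, so B = (38.40, 0.000). Since A1 is tangent to SB there, PB ⟂ SB, so P = B + (0, 8.3) = (38.40, 8.300). Since PF ⟂ FR (tangency), |PR| = √(8.3² + 37.9²) = 38.80 regardless of where F sits on A1. So R lies on both circle(S, 70.34) and circle(P, 38.80); the above-SB intersection is R = (55.61, 43.07). F is the foot of the tangent from R: F = (46.45, 6.295).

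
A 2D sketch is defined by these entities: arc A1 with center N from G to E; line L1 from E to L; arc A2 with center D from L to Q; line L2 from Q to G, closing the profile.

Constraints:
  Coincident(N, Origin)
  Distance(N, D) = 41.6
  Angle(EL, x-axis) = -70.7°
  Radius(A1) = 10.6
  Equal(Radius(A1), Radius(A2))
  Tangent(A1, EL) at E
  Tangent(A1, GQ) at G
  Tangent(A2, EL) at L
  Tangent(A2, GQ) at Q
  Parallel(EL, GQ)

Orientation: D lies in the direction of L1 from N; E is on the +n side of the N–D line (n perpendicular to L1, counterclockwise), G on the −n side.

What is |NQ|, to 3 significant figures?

42.9

The slot axis is L1's direction at -70.7°, so u = (cos -70.7°, sin -70.7°) = (0.331, -0.944) and n = (−sin -70.7°, cos -70.7°) = (0.944, 0.331). N is at the origin and D lies 41.6 along u from N, so D = 41.6·u = (13.7, -39.3). Tangency of A1 to both parallel lines with radius 10.6 puts E and G at N ± 10.6·n: E = (10.0, 3.50), G = (-10.0, -3.50). Equal radii place L and Q the same way about D: L = D + 10.6·n = (23.8, -35.8), Q = D − 10.6·n = (3.75, -42.8). Then |NQ| = |Q − N| = 42.9.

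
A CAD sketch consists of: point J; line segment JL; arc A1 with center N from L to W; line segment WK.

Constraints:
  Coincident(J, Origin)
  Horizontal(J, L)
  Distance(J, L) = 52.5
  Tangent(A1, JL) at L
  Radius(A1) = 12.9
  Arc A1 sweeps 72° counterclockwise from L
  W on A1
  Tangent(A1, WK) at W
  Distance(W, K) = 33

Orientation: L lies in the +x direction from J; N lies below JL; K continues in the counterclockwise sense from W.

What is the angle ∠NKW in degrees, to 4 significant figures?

21.35°

J is at the origin; J and L share the same y with |JL| = 52.5 and L on the +x side, so L = (52.50, 0.000). Tangency of A1 to JL means the radius NL is perpendicular to JL, so N = L + (0, -12.9) = (52.50, -12.90). On A1, L sits at bearing 90° from N; a 72° counterclockwise sweep puts W at bearing 162°, so W = N + 12.9·(cos 162°, sin 162°) = (40.23, -8.914). Since A1 is tangent to WK there, NW ⟂ WK, so WK runs along (−sin 162°, cos 162°); with |WK| = 33.0, K = (30.03, -40.30). Then cos ∠NKW = KN·KW / (|KN||KW|), giving 21.35°.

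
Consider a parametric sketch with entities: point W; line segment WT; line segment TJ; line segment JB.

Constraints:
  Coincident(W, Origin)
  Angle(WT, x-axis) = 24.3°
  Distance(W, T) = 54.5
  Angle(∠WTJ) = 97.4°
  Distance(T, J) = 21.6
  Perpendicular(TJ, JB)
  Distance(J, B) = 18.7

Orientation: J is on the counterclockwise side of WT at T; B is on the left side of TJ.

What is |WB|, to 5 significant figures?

45.480

W is at the origin; WT runs at 24.3° with length 54.5, so T = 54.5·(cos 24.3°, sin 24.3°) = (49.671, 22.428). ∠WTJ = 97.4°, so TJ runs at 24.3° + (180° − 97.4°) = 106.90° from the x-axis; with |TJ| = 21.6, J = T + 21.6·(cos 106.90°, sin 106.90°) = (43.392, 43.095). The perpendicularity gives JB at right angles to TJ; with |JB| = 18.7 on the left of TJ, B = J + 18.7·(-0.95681, -0.29070) = (25.500, 37.659). Then |WB| = |B − W| = 45.480.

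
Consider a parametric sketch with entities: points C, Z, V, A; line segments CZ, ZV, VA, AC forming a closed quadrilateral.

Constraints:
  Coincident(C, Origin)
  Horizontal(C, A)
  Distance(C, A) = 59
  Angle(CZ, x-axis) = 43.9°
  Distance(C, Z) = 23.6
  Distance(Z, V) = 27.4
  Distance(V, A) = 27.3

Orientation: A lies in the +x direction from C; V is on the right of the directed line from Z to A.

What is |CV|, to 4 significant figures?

33.03

C is at the origin; C and A share the same y with |CA| = 59.0 and A in +x, so A = (59.0, 0). CZ runs at 43.9° with |CZ| = 23.6, so Z = (17.01, 16.36). V is determined by |ZV| = 27.4 and |VA| = 27.3 together: it lies at the intersection of circle(Z, 27.4) and circle(A, 27.3). With |ZA| = 45.07, the foot of the radical line on ZA is 22.60 from Z and the perpendicular offset is √(27.4² − 22.60²) = 15.50. Taking the right-of-ZA solution: V = (32.43, -6.280).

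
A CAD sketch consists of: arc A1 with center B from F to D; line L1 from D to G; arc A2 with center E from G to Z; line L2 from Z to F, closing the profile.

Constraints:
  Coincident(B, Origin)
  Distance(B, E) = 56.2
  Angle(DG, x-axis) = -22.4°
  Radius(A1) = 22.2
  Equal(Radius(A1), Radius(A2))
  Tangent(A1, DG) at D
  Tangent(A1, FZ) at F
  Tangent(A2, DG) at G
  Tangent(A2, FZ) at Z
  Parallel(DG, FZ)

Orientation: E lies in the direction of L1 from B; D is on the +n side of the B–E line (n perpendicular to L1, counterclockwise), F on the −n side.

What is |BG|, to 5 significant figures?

60.426

Tangency of A1 to both parallel lines with radius 22.2 puts D and F at B ± 22.2·n: D = (8.4598, 20.525), F = (-8.4598, -20.525). Equal radii place G and Z the same way about E: G = E + 22.2·n = (60.419, -0.89123), Z = E − 22.2·n = (43.500, -41.941). Then |BG| = |G − B| = 60.426.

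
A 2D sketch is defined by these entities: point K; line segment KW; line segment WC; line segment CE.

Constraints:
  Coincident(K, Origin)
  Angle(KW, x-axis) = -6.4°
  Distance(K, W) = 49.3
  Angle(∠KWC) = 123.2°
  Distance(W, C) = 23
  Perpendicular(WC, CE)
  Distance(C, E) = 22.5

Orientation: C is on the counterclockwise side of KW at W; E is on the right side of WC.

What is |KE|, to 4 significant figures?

81.02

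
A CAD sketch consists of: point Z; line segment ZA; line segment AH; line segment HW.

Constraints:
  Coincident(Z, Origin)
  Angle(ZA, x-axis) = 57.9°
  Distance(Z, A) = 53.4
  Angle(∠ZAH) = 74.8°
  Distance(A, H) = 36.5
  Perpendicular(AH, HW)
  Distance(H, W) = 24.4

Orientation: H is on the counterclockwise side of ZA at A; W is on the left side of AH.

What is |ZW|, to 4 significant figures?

35.25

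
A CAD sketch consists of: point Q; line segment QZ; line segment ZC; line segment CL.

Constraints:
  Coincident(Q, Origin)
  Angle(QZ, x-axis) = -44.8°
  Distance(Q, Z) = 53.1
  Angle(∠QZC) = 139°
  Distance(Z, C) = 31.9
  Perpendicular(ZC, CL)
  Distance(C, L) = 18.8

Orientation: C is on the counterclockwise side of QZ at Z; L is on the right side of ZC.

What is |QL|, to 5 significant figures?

89.763

Q is at the origin; QZ runs at -44.8° with length 53.1, so Z = 53.1·(cos -44.8°, sin -44.8°) = (37.678, -37.416). ∠QZC = 139.0°, so ZC runs at -44.8° + (180° − 139.0°) = -3.8000° from the x-axis; with |ZC| = 31.9, C = Z + 31.9·(cos -3.8000°, sin -3.8000°) = (69.508, -39.530). ZC ⟂ CL; with |CL| = 18.8 on the right of ZC, L = C + 18.8·(-0.066274, -0.99780) = (68.262, -58.289). Then |QL| = |L − Q| = 89.763.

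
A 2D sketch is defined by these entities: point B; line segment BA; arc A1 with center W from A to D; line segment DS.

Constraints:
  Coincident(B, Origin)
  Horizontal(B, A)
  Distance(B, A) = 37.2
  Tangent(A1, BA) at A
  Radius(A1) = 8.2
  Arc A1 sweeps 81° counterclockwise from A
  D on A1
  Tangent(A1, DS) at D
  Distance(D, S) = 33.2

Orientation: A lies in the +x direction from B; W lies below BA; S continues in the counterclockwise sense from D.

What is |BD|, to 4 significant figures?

29.91

B is at the origin; BA is horizontal with |BA| = 37.2 and A on the +x side, so A = (37.20, 0.000). The tangent condition forces WA to be normal to BA, so W = A + (0, -8.2) = (37.20, -8.200). On A1, A sits at bearing 90° from W; an 81° counterclockwise sweep puts D at bearing 171°, so D = W + 8.2·(cos 171°, sin 171°) = (29.10, -6.917). Then |BD| = |D − B| = 29.91.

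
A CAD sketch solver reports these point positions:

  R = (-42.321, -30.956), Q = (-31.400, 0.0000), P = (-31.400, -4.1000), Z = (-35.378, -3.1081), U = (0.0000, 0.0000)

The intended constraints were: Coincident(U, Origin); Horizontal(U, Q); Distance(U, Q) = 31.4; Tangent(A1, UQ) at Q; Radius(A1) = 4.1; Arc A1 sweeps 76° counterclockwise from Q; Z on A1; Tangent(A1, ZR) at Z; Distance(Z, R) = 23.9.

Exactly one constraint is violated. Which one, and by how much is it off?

Distance(Z, R) = 23.9 — off by 4.80.

U = (0.00, 0.00) ✓; U.y = 0.00, Q.y = 0.00 ✓; |UQ| = 31.40 ✓; ∠(PQ, QU) = 90.00° ✓; |PQ| = 4.100 ✓; bearing(P→Z) − bearing(P→Q) = 76.00° ✓; |PZ| = 4.100 ✓; ∠(PZ, ZR) = 90.00° ✓; |ZR| = 28.70 ✗.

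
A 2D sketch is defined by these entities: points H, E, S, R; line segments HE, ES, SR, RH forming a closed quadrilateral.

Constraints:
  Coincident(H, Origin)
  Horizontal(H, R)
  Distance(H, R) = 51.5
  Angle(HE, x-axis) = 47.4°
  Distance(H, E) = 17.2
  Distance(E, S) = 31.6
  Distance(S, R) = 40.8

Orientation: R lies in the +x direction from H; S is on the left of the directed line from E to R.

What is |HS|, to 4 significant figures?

48.80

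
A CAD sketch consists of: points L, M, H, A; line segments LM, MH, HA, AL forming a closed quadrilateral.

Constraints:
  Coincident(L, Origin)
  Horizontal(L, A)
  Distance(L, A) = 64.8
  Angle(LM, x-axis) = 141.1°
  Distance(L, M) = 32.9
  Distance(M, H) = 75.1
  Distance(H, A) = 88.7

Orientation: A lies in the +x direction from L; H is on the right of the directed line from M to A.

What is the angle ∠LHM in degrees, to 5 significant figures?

21.993°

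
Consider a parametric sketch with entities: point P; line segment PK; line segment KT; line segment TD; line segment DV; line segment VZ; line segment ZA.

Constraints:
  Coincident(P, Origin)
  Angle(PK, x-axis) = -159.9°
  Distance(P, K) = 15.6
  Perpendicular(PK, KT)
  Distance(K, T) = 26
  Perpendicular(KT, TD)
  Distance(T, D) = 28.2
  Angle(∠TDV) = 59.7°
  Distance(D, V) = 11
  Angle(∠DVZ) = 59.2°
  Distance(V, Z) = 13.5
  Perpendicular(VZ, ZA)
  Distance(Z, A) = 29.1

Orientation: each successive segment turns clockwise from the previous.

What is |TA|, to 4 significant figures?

44.71

P is at the origin; PK runs at -159.9° with length 15.6, so K = (-14.65, -5.361). PK ⟂ KT, so KT runs at 110.1°; with |KT| = 26.0, T = (-23.59, 19.06). The perpendicularity gives TD at right angles to KT, so TD runs at 20.10°; with |TD| = 28.2, D = (2.897, 28.75). ∠TDV = 59.7° gives DV at -100.2° from the x-axis; with |DV| = 11.0, V = (0.9495, 17.92). ∠DVZ = 59.2° gives VZ at 139.0° from the x-axis; with |VZ| = 13.5, Z = (-9.239, 26.78). VZ ⟂ ZA, so ZA runs at 49.00°; with |ZA| = 29.1, A = (9.852, 48.74). Then |TA| = |A − T| = 44.71.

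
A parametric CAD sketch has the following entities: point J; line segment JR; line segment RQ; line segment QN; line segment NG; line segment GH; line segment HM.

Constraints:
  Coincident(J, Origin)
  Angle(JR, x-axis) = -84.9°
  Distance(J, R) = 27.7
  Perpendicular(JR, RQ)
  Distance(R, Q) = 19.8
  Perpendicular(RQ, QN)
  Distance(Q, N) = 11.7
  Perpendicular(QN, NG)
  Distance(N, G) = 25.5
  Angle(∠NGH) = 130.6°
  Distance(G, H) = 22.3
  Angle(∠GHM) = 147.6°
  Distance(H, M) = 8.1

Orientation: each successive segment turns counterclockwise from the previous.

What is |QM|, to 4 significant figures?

43.25

∠NGH = 130.6° gives GH at -125.5° from the x-axis; with |GH| = 22.3, H = (-17.20, -34.60). ∠GHM = 147.6° gives HM at -93.10° from the x-axis; with |HM| = 8.1, M = (-17.64, -42.69). Then |QM| = |M − Q| = 43.25.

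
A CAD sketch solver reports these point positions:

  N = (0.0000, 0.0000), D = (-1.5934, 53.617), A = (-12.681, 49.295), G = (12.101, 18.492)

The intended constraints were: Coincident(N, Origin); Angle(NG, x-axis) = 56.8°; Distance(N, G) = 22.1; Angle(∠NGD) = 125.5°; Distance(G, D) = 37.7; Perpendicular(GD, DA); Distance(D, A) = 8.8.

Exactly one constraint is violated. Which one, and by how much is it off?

Distance(D, A) = 8.8 — off by 3.10.

N = (0.00, 0.00) ✓; NG at 56.80° ✓; |NG| = 22.10 ✓; ∠NGD = 125.5° ✓; |GD| = 37.70 ✓; ∠(GD, DA) = 90.00° ✓; |DA| = 11.90 ✗.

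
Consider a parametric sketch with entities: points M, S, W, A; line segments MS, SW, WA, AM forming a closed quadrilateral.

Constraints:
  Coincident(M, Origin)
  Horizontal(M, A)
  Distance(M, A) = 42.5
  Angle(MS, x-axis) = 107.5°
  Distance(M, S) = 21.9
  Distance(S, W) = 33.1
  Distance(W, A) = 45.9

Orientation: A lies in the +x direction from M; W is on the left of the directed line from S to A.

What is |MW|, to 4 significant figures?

45.02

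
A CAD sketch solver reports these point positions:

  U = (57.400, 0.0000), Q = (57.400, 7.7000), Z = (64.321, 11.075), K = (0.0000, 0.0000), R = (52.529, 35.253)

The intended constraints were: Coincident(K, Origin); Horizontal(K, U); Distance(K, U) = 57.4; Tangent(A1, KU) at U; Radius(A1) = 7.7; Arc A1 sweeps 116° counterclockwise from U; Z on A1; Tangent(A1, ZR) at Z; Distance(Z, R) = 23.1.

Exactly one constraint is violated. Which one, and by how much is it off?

Distance(Z, R) = 23.1 — off by 3.80.

K = (0.00, 0.00) ✓; K.y = 0.00, U.y = 0.00 ✓; |KU| = 57.40 ✓; ∠(QU, UK) = 90.00° ✓; |QU| = 7.700 ✓; bearing(Q→Z) − bearing(Q→U) = 116.0° ✓; |QZ| = 7.700 ✓; ∠(QZ, ZR) = 90.00° ✓; |ZR| = 26.90 ✗.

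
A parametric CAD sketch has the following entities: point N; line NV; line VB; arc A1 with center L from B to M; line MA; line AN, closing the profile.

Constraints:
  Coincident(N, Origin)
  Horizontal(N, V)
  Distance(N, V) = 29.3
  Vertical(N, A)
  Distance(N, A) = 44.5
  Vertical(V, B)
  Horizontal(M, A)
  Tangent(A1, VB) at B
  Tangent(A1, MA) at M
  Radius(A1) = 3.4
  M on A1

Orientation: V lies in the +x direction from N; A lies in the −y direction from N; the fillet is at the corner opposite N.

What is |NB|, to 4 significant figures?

50.47

N is at the origin; NV is horizontal with |NV| = 29.3 and V on the +x side, so V = (29.30, 0.000). N and A share the same x with |NA| = 44.5 and A on the −y side, so A = (0.000, -44.50). The virtual corner opposite N is at (29.30, -44.50). A1 meets VB tangentially, so LB is at right angles to VB and tangency of A1 to MA means the radius LM is perpendicular to MA, with radius 3.4, so the center L sits 3.4 in from both sides at L = (25.90, -41.10). That places the tangent points at B = (29.30, -41.10) on VB and M = (25.90, -44.50) on MA. Then |NB| = |B − N| = 50.47.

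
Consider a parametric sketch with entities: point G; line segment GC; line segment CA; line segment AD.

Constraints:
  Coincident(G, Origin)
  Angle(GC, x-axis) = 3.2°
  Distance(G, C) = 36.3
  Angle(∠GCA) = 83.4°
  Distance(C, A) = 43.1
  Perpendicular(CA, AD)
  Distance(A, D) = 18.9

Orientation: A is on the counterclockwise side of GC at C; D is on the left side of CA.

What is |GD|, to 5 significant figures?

42.542

∠GCA = 83.4°, so CA runs at 3.2° + (180° − 83.4°) = 99.800° from the x-axis; with |CA| = 43.1, A = C + 43.1·(cos 99.800°, sin 99.800°) = (28.907, 44.497). The perpendicularity gives AD at right angles to CA; with |AD| = 18.9 on the left of CA, D = A + 18.9·(-0.98541, -0.17021) = (10.283, 41.280). Then |GD| = |D − G| = 42.542.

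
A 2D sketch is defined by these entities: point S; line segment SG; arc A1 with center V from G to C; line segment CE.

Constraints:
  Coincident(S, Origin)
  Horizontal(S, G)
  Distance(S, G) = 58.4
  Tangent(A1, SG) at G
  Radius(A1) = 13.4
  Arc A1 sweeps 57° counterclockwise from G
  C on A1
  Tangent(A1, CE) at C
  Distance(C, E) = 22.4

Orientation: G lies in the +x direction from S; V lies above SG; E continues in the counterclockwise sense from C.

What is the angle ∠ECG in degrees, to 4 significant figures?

151.5°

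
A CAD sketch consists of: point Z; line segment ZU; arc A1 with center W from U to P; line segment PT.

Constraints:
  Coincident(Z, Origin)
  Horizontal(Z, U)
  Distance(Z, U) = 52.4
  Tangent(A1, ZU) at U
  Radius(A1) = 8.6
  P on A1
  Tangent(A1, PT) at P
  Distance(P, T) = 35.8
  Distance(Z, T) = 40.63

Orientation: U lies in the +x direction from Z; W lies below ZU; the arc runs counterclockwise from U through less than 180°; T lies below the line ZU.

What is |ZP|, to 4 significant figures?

45.58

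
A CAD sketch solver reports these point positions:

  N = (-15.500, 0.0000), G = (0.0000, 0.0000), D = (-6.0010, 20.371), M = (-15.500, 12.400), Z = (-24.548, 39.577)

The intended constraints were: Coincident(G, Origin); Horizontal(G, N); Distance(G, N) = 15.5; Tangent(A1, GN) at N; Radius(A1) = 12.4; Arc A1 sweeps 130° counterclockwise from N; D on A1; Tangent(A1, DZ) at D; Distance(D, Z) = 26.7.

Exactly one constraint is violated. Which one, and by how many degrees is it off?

Tangent(A1, DZ) at D — off by 4.00°.

G = (0.00, 0.00) ✓; G.y = 0.00, N.y = 0.00 ✓; |GN| = 15.50 ✓; ∠(MN, NG) = 90.00° ✓; |MN| = 12.40 ✓; bearing(M→D) − bearing(M→N) = 130.0° ✓; |MD| = 12.40 ✓; ∠(MD, DZ) = 86.00° ✗; |DZ| = 26.70 ✓.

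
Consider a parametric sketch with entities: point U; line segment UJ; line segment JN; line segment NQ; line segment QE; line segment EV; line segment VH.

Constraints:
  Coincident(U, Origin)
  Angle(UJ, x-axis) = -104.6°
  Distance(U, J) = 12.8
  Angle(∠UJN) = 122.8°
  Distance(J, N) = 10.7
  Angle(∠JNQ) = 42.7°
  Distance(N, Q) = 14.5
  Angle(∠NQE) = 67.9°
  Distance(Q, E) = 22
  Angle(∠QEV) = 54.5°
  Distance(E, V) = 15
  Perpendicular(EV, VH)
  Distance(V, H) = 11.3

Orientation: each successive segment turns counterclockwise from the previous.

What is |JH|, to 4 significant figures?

5.594

∠QEV = 54.5° gives EV at -32.50° from the x-axis; with |EV| = 15.0, V = (-3.706, -22.06). EV ⟂ VH, so VH runs at 57.50°; with |VH| = 11.3, H = (2.366, -12.53). Then |JH| = |H − J| = 5.594.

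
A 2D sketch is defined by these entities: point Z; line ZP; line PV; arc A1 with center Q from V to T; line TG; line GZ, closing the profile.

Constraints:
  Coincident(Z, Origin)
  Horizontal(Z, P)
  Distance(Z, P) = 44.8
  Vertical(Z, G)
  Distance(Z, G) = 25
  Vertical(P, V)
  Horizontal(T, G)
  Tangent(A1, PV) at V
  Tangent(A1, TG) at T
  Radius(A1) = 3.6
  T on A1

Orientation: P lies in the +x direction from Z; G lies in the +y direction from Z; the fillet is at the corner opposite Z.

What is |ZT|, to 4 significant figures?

48.19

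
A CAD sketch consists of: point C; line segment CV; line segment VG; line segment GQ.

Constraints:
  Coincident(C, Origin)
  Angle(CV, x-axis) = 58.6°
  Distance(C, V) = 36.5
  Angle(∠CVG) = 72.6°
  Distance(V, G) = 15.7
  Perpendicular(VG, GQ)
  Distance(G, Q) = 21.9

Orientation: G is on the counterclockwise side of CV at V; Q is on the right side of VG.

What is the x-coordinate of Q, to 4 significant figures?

9.081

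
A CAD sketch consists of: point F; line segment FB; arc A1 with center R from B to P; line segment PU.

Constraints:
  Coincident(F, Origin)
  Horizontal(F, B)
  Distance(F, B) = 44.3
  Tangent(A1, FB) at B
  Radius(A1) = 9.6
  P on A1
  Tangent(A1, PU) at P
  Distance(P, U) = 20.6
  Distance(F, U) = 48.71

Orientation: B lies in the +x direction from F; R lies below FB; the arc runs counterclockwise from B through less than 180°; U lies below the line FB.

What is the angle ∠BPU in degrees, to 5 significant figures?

131.38°

F is at the origin; F and B share the same y with |FB| = 44.3 and B on the +x side, so B = (44.300, 0.0000). Tangency of A1 to FB means the radius RB is perpendicular to FB, so R = B + (0, -9.6) = (44.300, -9.6000). Since RP ⟂ PU (tangency), |RU| = √(9.6² + 20.6²) = 22.727 regardless of where P sits on A1. So U lies on both circle(F, 48.71) and circle(R, 22.727); the below-FB intersection is U = (37.369, -31.244). P is the foot of the tangent from U: P = (34.776, -10.808).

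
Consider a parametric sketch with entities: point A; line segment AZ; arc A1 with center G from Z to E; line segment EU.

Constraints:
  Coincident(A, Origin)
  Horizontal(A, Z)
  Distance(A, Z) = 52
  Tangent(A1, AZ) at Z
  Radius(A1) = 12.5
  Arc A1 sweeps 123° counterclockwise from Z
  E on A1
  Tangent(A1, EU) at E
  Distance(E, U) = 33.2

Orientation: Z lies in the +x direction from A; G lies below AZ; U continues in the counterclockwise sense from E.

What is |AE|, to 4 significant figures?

45.79

A is at the origin; AZ is horizontal with |AZ| = 52.0 and Z on the +x side, so Z = (52.00, 0.000). Since A1 is tangent to AZ there, GZ ⟂ AZ, so G = Z + (0, -12.5) = (52.00, -12.50). On A1, Z sits at bearing 90° from G; a 123° counterclockwise sweep puts E at bearing 213°, so E = G + 12.5·(cos 213°, sin 213°) = (41.52, -19.31). Then |AE| = |E − A| = 45.79.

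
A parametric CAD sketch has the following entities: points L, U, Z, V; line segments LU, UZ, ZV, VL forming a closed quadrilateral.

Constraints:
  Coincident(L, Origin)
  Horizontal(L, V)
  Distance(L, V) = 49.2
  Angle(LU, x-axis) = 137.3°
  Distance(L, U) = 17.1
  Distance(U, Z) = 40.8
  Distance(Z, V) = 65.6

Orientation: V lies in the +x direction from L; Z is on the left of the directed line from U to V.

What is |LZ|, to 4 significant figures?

48.69

Checks: |UZ| = 40.80 ✓; |ZV| = 65.60 ✓.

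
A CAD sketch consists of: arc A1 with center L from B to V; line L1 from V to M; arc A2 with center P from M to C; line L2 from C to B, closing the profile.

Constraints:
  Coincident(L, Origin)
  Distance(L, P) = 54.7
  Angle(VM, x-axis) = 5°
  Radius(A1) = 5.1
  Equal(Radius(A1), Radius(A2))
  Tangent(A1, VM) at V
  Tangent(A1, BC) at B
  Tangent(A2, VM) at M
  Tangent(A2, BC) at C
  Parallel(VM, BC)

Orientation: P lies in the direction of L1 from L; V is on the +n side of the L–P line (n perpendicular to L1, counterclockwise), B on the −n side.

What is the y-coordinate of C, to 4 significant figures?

-0.3132

The slot axis is L1's direction at 5.0°, so u = (cos 5.0°, sin 5.0°) = (0.9962, 0.08716) and n = (−sin 5.0°, cos 5.0°) = (-0.08716, 0.9962). L is at the origin and P lies 54.7 along u from L, so P = 54.7·u = (54.49, 4.767). Tangency of A1 to both parallel lines with radius 5.1 puts V and B at L ± 5.1·n: V = (-0.4445, 5.081), B = (0.4445, -5.081). Equal radii place M and C the same way about P: M = P + 5.1·n = (54.05, 9.848), C = P − 5.1·n = (54.94, -0.3132). So C.y = -0.3132.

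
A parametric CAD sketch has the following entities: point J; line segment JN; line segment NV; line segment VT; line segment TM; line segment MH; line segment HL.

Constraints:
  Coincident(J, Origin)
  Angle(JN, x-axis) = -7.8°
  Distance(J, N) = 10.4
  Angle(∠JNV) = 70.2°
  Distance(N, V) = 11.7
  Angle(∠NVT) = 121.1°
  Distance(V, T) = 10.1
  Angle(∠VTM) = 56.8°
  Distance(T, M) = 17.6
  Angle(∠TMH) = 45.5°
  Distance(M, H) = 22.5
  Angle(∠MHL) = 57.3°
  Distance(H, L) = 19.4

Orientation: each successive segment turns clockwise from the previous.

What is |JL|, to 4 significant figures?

15.86

J is at the origin; JN runs at -7.8° with length 10.4, so N = (10.30, -1.411). ∠JNV = 70.2° gives NV at -117.6° from the x-axis; with |NV| = 11.7, V = (4.883, -11.78). ∠NVT = 121.1° gives VT at -176.5° from the x-axis; with |VT| = 10.1, T = (-5.198, -12.40). ∠VTM = 56.8° gives TM at 60.30° from the x-axis; with |TM| = 17.6, M = (3.522, 2.891). ∠TMH = 45.5° gives MH at -74.20° from the x-axis; with |MH| = 22.5, H = (9.648, -18.76). ∠MHL = 57.3° gives HL at 163.1° from the x-axis; with |HL| = 19.4, L = (-8.914, -13.12). Then |JL| = |L − J| = 15.86.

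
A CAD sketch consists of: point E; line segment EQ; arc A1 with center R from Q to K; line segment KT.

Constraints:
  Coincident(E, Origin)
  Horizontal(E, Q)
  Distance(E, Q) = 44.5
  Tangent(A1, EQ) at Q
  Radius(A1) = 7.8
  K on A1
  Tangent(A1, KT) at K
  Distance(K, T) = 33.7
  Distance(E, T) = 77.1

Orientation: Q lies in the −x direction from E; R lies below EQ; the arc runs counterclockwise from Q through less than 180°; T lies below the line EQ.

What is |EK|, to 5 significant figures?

50.822

Checks: ∠(RQ, QE) = 90.00° ✓; |RK| = 7.800 ✓; ∠(RK, KT) = 90.00° ✓; |KT| = 33.70 ✓; |ET| = 77.10 ✓.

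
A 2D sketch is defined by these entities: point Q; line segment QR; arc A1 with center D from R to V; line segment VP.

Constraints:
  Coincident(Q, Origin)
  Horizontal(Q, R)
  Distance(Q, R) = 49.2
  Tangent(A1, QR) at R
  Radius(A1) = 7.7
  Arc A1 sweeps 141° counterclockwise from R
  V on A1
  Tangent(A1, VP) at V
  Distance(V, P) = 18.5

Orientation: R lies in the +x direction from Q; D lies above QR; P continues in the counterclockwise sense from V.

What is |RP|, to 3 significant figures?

27.1

On A1, R sits at bearing -90° from D; a 141° counterclockwise sweep puts V at bearing 51°, so V = D + 7.7·(cos 51°, sin 51°) = (54.0, 13.7). Since A1 is tangent to VP there, DV ⟂ VP, so VP runs along (−sin 51°, cos 51°); with |VP| = 18.5, P = (39.7, 25.3). Then |RP| = |P − R| = 27.1.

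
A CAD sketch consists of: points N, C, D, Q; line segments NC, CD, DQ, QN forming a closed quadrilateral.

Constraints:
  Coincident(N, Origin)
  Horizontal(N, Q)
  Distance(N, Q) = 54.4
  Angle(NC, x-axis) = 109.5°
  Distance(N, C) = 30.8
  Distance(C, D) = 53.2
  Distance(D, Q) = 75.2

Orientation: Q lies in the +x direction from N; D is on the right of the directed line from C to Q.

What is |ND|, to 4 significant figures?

29.18

Checks: |NQ| = 54.40 ✓; |NC| = 30.80 ✓; |CD| = 53.20 ✓; |DQ| = 75.20 ✓.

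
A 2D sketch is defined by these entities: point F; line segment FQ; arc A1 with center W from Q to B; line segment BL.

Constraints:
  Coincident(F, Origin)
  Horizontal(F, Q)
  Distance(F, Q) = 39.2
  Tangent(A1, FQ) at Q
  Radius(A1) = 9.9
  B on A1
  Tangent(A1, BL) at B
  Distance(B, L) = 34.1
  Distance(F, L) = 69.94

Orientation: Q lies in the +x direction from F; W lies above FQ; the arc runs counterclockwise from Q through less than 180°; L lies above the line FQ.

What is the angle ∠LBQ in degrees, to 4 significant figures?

141.8°

F is at the origin; FQ is horizontal with |FQ| = 39.2 and Q on the +x side, so Q = (39.20, 0.000). Tangency of A1 to FQ means the radius WQ is perpendicular to FQ, so W = Q + (0, 9.9) = (39.20, 9.900). Since WB ⟂ BL (tangency), |WL| = √(9.9² + 34.1²) = 35.51 regardless of where B sits on A1. So L lies on both circle(F, 69.94) and circle(W, 35.51); the above-FQ intersection is L = (56.88, 40.69). B is the foot of the tangent from L: B = (48.82, 7.558).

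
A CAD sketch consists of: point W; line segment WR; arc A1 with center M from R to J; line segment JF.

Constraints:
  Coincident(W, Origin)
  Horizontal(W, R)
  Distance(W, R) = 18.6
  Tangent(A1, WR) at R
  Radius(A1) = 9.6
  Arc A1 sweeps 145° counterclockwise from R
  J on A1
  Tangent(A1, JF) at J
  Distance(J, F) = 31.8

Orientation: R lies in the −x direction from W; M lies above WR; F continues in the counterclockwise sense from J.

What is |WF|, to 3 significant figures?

53.0

On A1, R sits at bearing -90° from M; a 145° counterclockwise sweep puts J at bearing 55°, so J = M + 9.6·(cos 55°, sin 55°) = (-13.1, 17.5). Since A1 is tangent to JF there, MJ ⟂ JF, so JF runs along (−sin 55°, cos 55°); with |JF| = 31.8, F = (-39.1, 35.7). Then |WF| = |F − W| = 53.0.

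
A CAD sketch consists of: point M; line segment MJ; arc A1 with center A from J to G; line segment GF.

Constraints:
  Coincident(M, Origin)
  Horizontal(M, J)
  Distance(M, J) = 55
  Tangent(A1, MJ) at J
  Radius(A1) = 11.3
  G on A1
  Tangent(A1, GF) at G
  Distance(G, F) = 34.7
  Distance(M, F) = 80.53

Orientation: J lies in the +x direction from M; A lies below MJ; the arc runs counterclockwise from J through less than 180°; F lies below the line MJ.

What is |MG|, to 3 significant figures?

49.2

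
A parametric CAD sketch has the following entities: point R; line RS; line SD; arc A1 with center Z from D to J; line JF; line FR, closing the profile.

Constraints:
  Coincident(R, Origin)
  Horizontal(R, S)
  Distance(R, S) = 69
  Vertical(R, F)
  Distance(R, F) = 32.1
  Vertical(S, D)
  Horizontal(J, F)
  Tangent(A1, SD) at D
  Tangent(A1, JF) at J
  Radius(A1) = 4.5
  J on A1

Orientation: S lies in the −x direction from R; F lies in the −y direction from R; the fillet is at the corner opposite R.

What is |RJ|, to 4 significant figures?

72.05

R is at the origin; R and S share the same y with |RS| = 69.0 and S on the −x side, so S = (-69.00, 0.000). R and F share the same x with |RF| = 32.1 and F on the −y side, so F = (0.000, -32.10). The virtual corner opposite R is at (-69.00, -32.10). The tangent condition forces ZD to be normal to SD and tangency of A1 to JF means the radius ZJ is perpendicular to JF, with radius 4.5, so the center Z sits 4.5 in from both sides at Z = (-64.50, -27.60). That places the tangent points at D = (-69.00, -27.60) on SD and J = (-64.50, -32.10) on JF. Then |RJ| = |J − R| = 72.05.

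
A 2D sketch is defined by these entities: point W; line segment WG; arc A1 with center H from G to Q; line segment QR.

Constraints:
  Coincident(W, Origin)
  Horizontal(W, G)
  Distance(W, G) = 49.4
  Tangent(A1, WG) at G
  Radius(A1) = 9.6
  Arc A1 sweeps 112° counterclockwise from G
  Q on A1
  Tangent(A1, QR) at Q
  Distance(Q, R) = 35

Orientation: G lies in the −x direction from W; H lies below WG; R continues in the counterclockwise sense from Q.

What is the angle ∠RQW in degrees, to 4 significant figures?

80.75°

W is at the origin; W and G share the same y with |WG| = 49.4 and G on the −x side, so G = (-49.40, 0.000). The tangent condition forces HG to be normal to WG, so H = G + (0, -9.6) = (-49.40, -9.600). On A1, G sits at bearing 90° from H; a 112° counterclockwise sweep puts Q at bearing 202°, so Q = H + 9.6·(cos 202°, sin 202°) = (-58.30, -13.20). A1 meets QR tangentially, so HQ is at right angles to QR, so QR runs along (−sin 202°, cos 202°); with |QR| = 35.0, R = (-45.19, -45.65). Then cos ∠RQW = QR·QW / (|QR||QW|), giving 80.75°.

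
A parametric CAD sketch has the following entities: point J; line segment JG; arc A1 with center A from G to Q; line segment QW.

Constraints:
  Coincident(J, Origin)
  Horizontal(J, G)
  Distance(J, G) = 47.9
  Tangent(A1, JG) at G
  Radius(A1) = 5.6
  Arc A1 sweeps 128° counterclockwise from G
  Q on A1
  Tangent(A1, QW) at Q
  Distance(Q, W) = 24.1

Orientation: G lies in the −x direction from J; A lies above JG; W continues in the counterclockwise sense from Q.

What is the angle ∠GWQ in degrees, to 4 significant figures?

17.61°

On A1, G sits at bearing -90° from A; a 128° counterclockwise sweep puts Q at bearing 38°, so Q = A + 5.6·(cos 38°, sin 38°) = (-43.49, 9.048). A1 meets QW tangentially, so AQ is at right angles to QW, so QW runs along (−sin 38°, cos 38°); with |QW| = 24.1, W = (-58.32, 28.04). Then cos ∠GWQ = WG·WQ / (|WG||WQ|), giving 17.61°.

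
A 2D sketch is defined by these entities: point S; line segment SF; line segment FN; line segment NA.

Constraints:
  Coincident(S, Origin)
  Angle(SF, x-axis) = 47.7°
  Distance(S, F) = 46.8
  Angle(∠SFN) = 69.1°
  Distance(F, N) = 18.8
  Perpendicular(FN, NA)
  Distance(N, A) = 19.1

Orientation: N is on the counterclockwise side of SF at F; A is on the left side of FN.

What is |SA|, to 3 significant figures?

24.7

S is at the origin; SF runs at 47.7° with length 46.8, so F = 46.8·(cos 47.7°, sin 47.7°) = (31.5, 34.6). ∠SFN = 69.1°, so FN runs at 47.7° + (180° − 69.1°) = 159° from the x-axis; with |FN| = 18.8, N = F + 18.8·(cos 159°, sin 159°) = (14.0, 41.5). FN is perpendicular to NA; with |NA| = 19.1 on the left of FN, A = N + 19.1·(-0.365, -0.931) = (7.02, 23.7). Then |SA| = |A − S| = 24.7.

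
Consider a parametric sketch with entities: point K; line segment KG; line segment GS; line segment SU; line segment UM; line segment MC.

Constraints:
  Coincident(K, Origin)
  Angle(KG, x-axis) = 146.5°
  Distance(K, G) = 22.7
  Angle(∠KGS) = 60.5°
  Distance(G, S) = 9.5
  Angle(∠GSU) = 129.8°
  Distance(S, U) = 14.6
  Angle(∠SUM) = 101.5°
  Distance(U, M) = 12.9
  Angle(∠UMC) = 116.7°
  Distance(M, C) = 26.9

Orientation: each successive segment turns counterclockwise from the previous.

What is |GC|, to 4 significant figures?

22.08

K is at the origin; KG runs at 146.5° with length 22.7, so G = (-18.93, 12.53). ∠KGS = 60.5° gives GS at -94.00° from the x-axis; with |GS| = 9.5, S = (-19.59, 3.052). ∠GSU = 129.8° gives SU at -43.80° from the x-axis; with |SU| = 14.6, U = (-9.054, -7.053). ∠SUM = 101.5° gives UM at 34.70° from the x-axis; with |UM| = 12.9, M = (1.551, 0.2905). ∠UMC = 116.7° gives MC at 98.00° from the x-axis; with |MC| = 26.9, C = (-2.192, 26.93). Then |GC| = |C − G| = 22.08.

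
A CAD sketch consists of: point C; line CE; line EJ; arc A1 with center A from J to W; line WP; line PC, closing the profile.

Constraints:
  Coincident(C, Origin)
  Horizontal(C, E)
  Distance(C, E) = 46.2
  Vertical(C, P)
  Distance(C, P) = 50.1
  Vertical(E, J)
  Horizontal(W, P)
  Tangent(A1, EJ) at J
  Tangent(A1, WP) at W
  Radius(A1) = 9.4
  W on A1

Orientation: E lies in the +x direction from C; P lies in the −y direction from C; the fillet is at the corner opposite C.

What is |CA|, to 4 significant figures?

54.87

CP is vertical with |CP| = 50.1 and P on the −y side, so P = (0.000, -50.10). The virtual corner opposite C is at (46.20, -50.10). A1 meets EJ tangentially, so AJ is at right angles to EJ and since A1 is tangent to WP there, AW ⟂ WP, with radius 9.4, so the center A sits 9.4 in from both sides at A = (36.80, -40.70). Then |CA| = |A − C| = 54.87.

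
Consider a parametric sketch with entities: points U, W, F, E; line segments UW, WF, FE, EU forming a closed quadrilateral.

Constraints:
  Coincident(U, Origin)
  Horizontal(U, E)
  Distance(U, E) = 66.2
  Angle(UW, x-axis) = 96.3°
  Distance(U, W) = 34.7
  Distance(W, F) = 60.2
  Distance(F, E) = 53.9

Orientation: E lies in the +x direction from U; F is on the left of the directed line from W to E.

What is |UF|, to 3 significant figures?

75.0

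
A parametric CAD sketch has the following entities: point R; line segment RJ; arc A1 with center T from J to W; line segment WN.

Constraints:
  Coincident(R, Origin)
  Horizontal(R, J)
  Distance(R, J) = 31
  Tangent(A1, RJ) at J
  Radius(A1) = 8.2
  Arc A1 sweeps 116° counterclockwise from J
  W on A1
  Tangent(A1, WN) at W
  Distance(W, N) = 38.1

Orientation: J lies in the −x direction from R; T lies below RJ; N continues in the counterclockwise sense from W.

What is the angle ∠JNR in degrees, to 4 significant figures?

36.66°

R is at the origin; R and J share the same y with |RJ| = 31.0 and J on the −x side, so J = (-31.00, 0.000). A1 meets RJ tangentially, so TJ is at right angles to RJ, so T = J + (0, -8.2) = (-31.00, -8.200). On A1, J sits at bearing 90° from T; a 116° counterclockwise sweep puts W at bearing 206°, so W = T + 8.2·(cos 206°, sin 206°) = (-38.37, -11.79). A1 meets WN tangentially, so TW is at right angles to WN, so WN runs along (−sin 206°, cos 206°); with |WN| = 38.1, N = (-21.67, -46.04). Then cos ∠JNR = NJ·NR / (|NJ||NR|), giving 36.66°.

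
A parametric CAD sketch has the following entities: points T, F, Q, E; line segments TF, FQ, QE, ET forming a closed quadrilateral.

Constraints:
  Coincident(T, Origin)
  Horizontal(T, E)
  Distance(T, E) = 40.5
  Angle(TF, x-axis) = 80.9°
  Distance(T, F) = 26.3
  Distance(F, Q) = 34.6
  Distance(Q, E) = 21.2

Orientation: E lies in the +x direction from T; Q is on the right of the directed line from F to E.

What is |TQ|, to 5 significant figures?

20.451

Checks: |FQ| = 34.60 ✓; |QE| = 21.20 ✓.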